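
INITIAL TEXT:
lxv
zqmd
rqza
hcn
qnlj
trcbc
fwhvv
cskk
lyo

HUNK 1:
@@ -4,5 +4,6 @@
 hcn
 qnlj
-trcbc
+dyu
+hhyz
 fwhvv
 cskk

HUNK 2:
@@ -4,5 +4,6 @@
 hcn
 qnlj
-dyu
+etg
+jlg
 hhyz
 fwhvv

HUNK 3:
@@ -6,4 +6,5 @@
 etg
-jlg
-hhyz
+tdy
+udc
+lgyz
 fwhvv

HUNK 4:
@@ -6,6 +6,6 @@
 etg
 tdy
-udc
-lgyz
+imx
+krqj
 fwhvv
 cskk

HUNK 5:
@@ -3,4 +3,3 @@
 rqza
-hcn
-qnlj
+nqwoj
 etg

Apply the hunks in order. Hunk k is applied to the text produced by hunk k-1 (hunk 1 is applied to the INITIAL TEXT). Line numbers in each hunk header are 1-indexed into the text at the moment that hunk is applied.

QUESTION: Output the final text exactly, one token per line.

Answer: lxv
zqmd
rqza
nqwoj
etg
tdy
imx
krqj
fwhvv
cskk
lyo

Derivation:
Hunk 1: at line 4 remove [trcbc] add [dyu,hhyz] -> 10 lines: lxv zqmd rqza hcn qnlj dyu hhyz fwhvv cskk lyo
Hunk 2: at line 4 remove [dyu] add [etg,jlg] -> 11 lines: lxv zqmd rqza hcn qnlj etg jlg hhyz fwhvv cskk lyo
Hunk 3: at line 6 remove [jlg,hhyz] add [tdy,udc,lgyz] -> 12 lines: lxv zqmd rqza hcn qnlj etg tdy udc lgyz fwhvv cskk lyo
Hunk 4: at line 6 remove [udc,lgyz] add [imx,krqj] -> 12 lines: lxv zqmd rqza hcn qnlj etg tdy imx krqj fwhvv cskk lyo
Hunk 5: at line 3 remove [hcn,qnlj] add [nqwoj] -> 11 lines: lxv zqmd rqza nqwoj etg tdy imx krqj fwhvv cskk lyo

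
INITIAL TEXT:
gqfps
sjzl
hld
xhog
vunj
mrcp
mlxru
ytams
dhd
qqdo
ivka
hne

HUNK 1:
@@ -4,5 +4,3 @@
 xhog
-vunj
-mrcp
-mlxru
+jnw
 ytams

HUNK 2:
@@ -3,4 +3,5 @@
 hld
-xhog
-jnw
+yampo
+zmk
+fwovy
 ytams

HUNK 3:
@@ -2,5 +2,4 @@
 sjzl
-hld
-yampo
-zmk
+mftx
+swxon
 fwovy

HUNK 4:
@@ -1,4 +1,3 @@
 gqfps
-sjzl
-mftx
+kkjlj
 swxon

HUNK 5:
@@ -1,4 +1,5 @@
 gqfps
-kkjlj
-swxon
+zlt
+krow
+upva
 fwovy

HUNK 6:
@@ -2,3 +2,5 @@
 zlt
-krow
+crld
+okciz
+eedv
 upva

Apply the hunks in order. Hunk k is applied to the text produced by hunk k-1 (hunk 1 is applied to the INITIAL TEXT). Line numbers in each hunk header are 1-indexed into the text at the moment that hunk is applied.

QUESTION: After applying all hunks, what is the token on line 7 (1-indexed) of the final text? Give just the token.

Answer: fwovy

Derivation:
Hunk 1: at line 4 remove [vunj,mrcp,mlxru] add [jnw] -> 10 lines: gqfps sjzl hld xhog jnw ytams dhd qqdo ivka hne
Hunk 2: at line 3 remove [xhog,jnw] add [yampo,zmk,fwovy] -> 11 lines: gqfps sjzl hld yampo zmk fwovy ytams dhd qqdo ivka hne
Hunk 3: at line 2 remove [hld,yampo,zmk] add [mftx,swxon] -> 10 lines: gqfps sjzl mftx swxon fwovy ytams dhd qqdo ivka hne
Hunk 4: at line 1 remove [sjzl,mftx] add [kkjlj] -> 9 lines: gqfps kkjlj swxon fwovy ytams dhd qqdo ivka hne
Hunk 5: at line 1 remove [kkjlj,swxon] add [zlt,krow,upva] -> 10 lines: gqfps zlt krow upva fwovy ytams dhd qqdo ivka hne
Hunk 6: at line 2 remove [krow] add [crld,okciz,eedv] -> 12 lines: gqfps zlt crld okciz eedv upva fwovy ytams dhd qqdo ivka hne
Final line 7: fwovy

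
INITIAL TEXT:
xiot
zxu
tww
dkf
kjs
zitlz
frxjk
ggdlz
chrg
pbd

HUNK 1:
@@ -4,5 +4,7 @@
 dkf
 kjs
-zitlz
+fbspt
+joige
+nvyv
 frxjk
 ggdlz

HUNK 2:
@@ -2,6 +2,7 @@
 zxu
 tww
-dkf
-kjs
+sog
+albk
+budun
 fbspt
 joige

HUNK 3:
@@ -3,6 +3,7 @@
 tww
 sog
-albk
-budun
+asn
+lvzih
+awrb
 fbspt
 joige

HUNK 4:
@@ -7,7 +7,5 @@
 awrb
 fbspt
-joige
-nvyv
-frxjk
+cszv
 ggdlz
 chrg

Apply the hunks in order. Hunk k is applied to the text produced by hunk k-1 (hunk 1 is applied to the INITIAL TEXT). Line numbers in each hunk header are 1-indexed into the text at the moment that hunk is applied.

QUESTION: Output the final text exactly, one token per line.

Answer: xiot
zxu
tww
sog
asn
lvzih
awrb
fbspt
cszv
ggdlz
chrg
pbd

Derivation:
Hunk 1: at line 4 remove [zitlz] add [fbspt,joige,nvyv] -> 12 lines: xiot zxu tww dkf kjs fbspt joige nvyv frxjk ggdlz chrg pbd
Hunk 2: at line 2 remove [dkf,kjs] add [sog,albk,budun] -> 13 lines: xiot zxu tww sog albk budun fbspt joige nvyv frxjk ggdlz chrg pbd
Hunk 3: at line 3 remove [albk,budun] add [asn,lvzih,awrb] -> 14 lines: xiot zxu tww sog asn lvzih awrb fbspt joige nvyv frxjk ggdlz chrg pbd
Hunk 4: at line 7 remove [joige,nvyv,frxjk] add [cszv] -> 12 lines: xiot zxu tww sog asn lvzih awrb fbspt cszv ggdlz chrg pbd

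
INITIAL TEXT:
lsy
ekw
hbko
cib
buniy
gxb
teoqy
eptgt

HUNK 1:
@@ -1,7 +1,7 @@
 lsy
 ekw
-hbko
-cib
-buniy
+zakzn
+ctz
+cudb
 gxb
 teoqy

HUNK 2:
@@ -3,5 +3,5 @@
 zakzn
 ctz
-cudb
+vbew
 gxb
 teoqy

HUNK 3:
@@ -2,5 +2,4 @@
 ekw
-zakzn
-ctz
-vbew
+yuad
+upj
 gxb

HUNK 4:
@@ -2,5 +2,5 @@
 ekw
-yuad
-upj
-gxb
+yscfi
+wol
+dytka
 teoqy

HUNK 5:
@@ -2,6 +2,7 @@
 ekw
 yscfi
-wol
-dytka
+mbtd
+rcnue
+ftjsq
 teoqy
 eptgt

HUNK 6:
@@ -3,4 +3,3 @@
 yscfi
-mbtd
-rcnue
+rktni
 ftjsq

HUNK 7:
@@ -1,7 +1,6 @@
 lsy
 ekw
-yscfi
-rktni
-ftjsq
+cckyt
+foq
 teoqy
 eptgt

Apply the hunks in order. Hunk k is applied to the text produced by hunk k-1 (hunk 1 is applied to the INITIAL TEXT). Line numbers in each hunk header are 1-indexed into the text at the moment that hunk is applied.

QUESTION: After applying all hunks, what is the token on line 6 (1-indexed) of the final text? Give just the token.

Hunk 1: at line 1 remove [hbko,cib,buniy] add [zakzn,ctz,cudb] -> 8 lines: lsy ekw zakzn ctz cudb gxb teoqy eptgt
Hunk 2: at line 3 remove [cudb] add [vbew] -> 8 lines: lsy ekw zakzn ctz vbew gxb teoqy eptgt
Hunk 3: at line 2 remove [zakzn,ctz,vbew] add [yuad,upj] -> 7 lines: lsy ekw yuad upj gxb teoqy eptgt
Hunk 4: at line 2 remove [yuad,upj,gxb] add [yscfi,wol,dytka] -> 7 lines: lsy ekw yscfi wol dytka teoqy eptgt
Hunk 5: at line 2 remove [wol,dytka] add [mbtd,rcnue,ftjsq] -> 8 lines: lsy ekw yscfi mbtd rcnue ftjsq teoqy eptgt
Hunk 6: at line 3 remove [mbtd,rcnue] add [rktni] -> 7 lines: lsy ekw yscfi rktni ftjsq teoqy eptgt
Hunk 7: at line 1 remove [yscfi,rktni,ftjsq] add [cckyt,foq] -> 6 lines: lsy ekw cckyt foq teoqy eptgt
Final line 6: eptgt

Answer: eptgt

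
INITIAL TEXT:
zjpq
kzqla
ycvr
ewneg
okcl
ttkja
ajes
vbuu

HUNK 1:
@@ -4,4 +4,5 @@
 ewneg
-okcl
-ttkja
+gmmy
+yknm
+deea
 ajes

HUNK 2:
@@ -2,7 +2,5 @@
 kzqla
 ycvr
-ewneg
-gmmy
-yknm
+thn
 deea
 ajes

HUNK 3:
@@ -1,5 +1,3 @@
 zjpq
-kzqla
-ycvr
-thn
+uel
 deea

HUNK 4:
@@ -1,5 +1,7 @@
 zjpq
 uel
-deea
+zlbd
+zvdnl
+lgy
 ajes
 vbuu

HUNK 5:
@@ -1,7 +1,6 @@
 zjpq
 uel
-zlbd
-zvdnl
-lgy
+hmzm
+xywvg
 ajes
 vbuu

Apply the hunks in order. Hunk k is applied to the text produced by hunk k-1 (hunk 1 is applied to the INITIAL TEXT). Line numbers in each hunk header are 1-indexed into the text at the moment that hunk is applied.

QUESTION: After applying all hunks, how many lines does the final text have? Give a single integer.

Hunk 1: at line 4 remove [okcl,ttkja] add [gmmy,yknm,deea] -> 9 lines: zjpq kzqla ycvr ewneg gmmy yknm deea ajes vbuu
Hunk 2: at line 2 remove [ewneg,gmmy,yknm] add [thn] -> 7 lines: zjpq kzqla ycvr thn deea ajes vbuu
Hunk 3: at line 1 remove [kzqla,ycvr,thn] add [uel] -> 5 lines: zjpq uel deea ajes vbuu
Hunk 4: at line 1 remove [deea] add [zlbd,zvdnl,lgy] -> 7 lines: zjpq uel zlbd zvdnl lgy ajes vbuu
Hunk 5: at line 1 remove [zlbd,zvdnl,lgy] add [hmzm,xywvg] -> 6 lines: zjpq uel hmzm xywvg ajes vbuu
Final line count: 6

Answer: 6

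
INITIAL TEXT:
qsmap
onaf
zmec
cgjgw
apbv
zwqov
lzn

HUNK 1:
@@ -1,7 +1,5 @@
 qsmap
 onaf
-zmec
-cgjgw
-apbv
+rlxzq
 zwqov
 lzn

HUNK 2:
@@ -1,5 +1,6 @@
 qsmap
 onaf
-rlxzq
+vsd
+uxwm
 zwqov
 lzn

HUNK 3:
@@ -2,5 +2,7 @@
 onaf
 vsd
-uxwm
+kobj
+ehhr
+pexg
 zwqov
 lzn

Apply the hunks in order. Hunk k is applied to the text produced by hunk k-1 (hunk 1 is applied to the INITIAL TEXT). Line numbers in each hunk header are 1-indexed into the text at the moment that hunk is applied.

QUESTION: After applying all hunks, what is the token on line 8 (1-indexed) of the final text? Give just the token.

Hunk 1: at line 1 remove [zmec,cgjgw,apbv] add [rlxzq] -> 5 lines: qsmap onaf rlxzq zwqov lzn
Hunk 2: at line 1 remove [rlxzq] add [vsd,uxwm] -> 6 lines: qsmap onaf vsd uxwm zwqov lzn
Hunk 3: at line 2 remove [uxwm] add [kobj,ehhr,pexg] -> 8 lines: qsmap onaf vsd kobj ehhr pexg zwqov lzn
Final line 8: lzn

Answer: lzn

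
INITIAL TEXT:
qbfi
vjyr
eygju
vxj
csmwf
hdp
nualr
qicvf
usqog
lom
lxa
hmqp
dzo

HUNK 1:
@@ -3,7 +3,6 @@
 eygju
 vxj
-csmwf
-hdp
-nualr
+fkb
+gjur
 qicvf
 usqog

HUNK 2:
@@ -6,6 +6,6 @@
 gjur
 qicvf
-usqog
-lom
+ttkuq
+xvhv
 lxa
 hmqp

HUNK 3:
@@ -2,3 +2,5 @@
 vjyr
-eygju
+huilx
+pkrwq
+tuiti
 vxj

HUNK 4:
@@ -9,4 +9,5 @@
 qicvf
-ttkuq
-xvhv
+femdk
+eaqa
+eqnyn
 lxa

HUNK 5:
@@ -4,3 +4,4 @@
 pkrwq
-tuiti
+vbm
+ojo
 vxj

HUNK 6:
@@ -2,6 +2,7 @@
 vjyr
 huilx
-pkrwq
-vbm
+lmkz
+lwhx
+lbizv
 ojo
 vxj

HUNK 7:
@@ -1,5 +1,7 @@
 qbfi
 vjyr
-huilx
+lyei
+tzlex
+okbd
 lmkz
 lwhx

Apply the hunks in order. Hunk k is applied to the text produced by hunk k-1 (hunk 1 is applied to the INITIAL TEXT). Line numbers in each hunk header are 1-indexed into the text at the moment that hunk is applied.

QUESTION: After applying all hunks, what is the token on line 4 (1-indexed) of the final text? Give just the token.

Answer: tzlex

Derivation:
Hunk 1: at line 3 remove [csmwf,hdp,nualr] add [fkb,gjur] -> 12 lines: qbfi vjyr eygju vxj fkb gjur qicvf usqog lom lxa hmqp dzo
Hunk 2: at line 6 remove [usqog,lom] add [ttkuq,xvhv] -> 12 lines: qbfi vjyr eygju vxj fkb gjur qicvf ttkuq xvhv lxa hmqp dzo
Hunk 3: at line 2 remove [eygju] add [huilx,pkrwq,tuiti] -> 14 lines: qbfi vjyr huilx pkrwq tuiti vxj fkb gjur qicvf ttkuq xvhv lxa hmqp dzo
Hunk 4: at line 9 remove [ttkuq,xvhv] add [femdk,eaqa,eqnyn] -> 15 lines: qbfi vjyr huilx pkrwq tuiti vxj fkb gjur qicvf femdk eaqa eqnyn lxa hmqp dzo
Hunk 5: at line 4 remove [tuiti] add [vbm,ojo] -> 16 lines: qbfi vjyr huilx pkrwq vbm ojo vxj fkb gjur qicvf femdk eaqa eqnyn lxa hmqp dzo
Hunk 6: at line 2 remove [pkrwq,vbm] add [lmkz,lwhx,lbizv] -> 17 lines: qbfi vjyr huilx lmkz lwhx lbizv ojo vxj fkb gjur qicvf femdk eaqa eqnyn lxa hmqp dzo
Hunk 7: at line 1 remove [huilx] add [lyei,tzlex,okbd] -> 19 lines: qbfi vjyr lyei tzlex okbd lmkz lwhx lbizv ojo vxj fkb gjur qicvf femdk eaqa eqnyn lxa hmqp dzo
Final line 4: tzlex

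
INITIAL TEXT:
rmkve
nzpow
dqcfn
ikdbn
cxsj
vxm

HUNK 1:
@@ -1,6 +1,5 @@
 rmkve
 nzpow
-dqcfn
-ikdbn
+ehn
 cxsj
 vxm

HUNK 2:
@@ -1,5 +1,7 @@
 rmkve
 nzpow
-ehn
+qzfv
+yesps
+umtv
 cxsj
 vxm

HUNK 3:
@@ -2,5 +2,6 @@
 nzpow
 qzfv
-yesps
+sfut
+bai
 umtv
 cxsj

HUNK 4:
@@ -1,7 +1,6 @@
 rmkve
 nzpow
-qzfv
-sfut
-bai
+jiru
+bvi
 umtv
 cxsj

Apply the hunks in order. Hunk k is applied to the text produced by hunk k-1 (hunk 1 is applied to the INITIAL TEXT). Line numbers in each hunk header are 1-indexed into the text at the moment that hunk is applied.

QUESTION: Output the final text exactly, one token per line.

Answer: rmkve
nzpow
jiru
bvi
umtv
cxsj
vxm

Derivation:
Hunk 1: at line 1 remove [dqcfn,ikdbn] add [ehn] -> 5 lines: rmkve nzpow ehn cxsj vxm
Hunk 2: at line 1 remove [ehn] add [qzfv,yesps,umtv] -> 7 lines: rmkve nzpow qzfv yesps umtv cxsj vxm
Hunk 3: at line 2 remove [yesps] add [sfut,bai] -> 8 lines: rmkve nzpow qzfv sfut bai umtv cxsj vxm
Hunk 4: at line 1 remove [qzfv,sfut,bai] add [jiru,bvi] -> 7 lines: rmkve nzpow jiru bvi umtv cxsj vxm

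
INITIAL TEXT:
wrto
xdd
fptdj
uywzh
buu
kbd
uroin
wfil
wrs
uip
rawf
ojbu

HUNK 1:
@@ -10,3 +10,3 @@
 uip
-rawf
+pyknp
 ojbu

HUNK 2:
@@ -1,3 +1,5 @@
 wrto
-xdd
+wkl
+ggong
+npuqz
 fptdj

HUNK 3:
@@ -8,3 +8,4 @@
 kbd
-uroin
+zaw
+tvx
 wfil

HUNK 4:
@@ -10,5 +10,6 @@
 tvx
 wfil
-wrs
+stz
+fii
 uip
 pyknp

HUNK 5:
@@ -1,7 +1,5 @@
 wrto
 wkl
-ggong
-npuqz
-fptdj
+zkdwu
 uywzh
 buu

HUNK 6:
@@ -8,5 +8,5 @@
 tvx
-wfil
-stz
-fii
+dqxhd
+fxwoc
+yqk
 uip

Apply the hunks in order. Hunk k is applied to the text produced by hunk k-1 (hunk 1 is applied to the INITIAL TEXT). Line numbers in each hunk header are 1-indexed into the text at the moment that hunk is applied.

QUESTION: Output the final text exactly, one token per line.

Hunk 1: at line 10 remove [rawf] add [pyknp] -> 12 lines: wrto xdd fptdj uywzh buu kbd uroin wfil wrs uip pyknp ojbu
Hunk 2: at line 1 remove [xdd] add [wkl,ggong,npuqz] -> 14 lines: wrto wkl ggong npuqz fptdj uywzh buu kbd uroin wfil wrs uip pyknp ojbu
Hunk 3: at line 8 remove [uroin] add [zaw,tvx] -> 15 lines: wrto wkl ggong npuqz fptdj uywzh buu kbd zaw tvx wfil wrs uip pyknp ojbu
Hunk 4: at line 10 remove [wrs] add [stz,fii] -> 16 lines: wrto wkl ggong npuqz fptdj uywzh buu kbd zaw tvx wfil stz fii uip pyknp ojbu
Hunk 5: at line 1 remove [ggong,npuqz,fptdj] add [zkdwu] -> 14 lines: wrto wkl zkdwu uywzh buu kbd zaw tvx wfil stz fii uip pyknp ojbu
Hunk 6: at line 8 remove [wfil,stz,fii] add [dqxhd,fxwoc,yqk] -> 14 lines: wrto wkl zkdwu uywzh buu kbd zaw tvx dqxhd fxwoc yqk uip pyknp ojbu

Answer: wrto
wkl
zkdwu
uywzh
buu
kbd
zaw
tvx
dqxhd
fxwoc
yqk
uip
pyknp
ojbu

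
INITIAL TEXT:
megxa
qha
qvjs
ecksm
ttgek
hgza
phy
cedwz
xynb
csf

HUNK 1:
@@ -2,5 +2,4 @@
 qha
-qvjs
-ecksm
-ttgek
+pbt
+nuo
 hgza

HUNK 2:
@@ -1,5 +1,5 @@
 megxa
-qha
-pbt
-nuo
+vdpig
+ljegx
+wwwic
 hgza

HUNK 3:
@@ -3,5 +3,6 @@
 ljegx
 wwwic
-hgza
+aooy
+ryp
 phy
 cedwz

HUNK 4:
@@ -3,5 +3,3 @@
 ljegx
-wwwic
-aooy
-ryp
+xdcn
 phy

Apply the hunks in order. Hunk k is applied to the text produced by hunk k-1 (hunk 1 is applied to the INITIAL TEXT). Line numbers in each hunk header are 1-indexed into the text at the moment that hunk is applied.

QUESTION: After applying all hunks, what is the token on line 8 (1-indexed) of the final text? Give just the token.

Hunk 1: at line 2 remove [qvjs,ecksm,ttgek] add [pbt,nuo] -> 9 lines: megxa qha pbt nuo hgza phy cedwz xynb csf
Hunk 2: at line 1 remove [qha,pbt,nuo] add [vdpig,ljegx,wwwic] -> 9 lines: megxa vdpig ljegx wwwic hgza phy cedwz xynb csf
Hunk 3: at line 3 remove [hgza] add [aooy,ryp] -> 10 lines: megxa vdpig ljegx wwwic aooy ryp phy cedwz xynb csf
Hunk 4: at line 3 remove [wwwic,aooy,ryp] add [xdcn] -> 8 lines: megxa vdpig ljegx xdcn phy cedwz xynb csf
Final line 8: csf

Answer: csf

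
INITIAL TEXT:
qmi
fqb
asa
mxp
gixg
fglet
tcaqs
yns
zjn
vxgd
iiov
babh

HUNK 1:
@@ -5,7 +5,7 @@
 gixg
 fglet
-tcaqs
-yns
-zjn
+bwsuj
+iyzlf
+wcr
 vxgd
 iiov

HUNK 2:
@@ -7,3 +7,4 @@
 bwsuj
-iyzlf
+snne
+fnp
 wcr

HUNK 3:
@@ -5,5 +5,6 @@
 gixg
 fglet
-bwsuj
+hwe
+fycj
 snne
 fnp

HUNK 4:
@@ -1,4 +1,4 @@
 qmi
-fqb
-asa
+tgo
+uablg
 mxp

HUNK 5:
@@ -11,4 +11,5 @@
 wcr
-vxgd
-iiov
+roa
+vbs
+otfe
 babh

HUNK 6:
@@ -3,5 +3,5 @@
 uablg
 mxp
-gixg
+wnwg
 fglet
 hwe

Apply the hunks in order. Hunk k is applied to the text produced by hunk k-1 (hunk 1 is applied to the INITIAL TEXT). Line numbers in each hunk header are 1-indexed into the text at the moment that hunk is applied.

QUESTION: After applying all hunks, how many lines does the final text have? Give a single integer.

Answer: 15

Derivation:
Hunk 1: at line 5 remove [tcaqs,yns,zjn] add [bwsuj,iyzlf,wcr] -> 12 lines: qmi fqb asa mxp gixg fglet bwsuj iyzlf wcr vxgd iiov babh
Hunk 2: at line 7 remove [iyzlf] add [snne,fnp] -> 13 lines: qmi fqb asa mxp gixg fglet bwsuj snne fnp wcr vxgd iiov babh
Hunk 3: at line 5 remove [bwsuj] add [hwe,fycj] -> 14 lines: qmi fqb asa mxp gixg fglet hwe fycj snne fnp wcr vxgd iiov babh
Hunk 4: at line 1 remove [fqb,asa] add [tgo,uablg] -> 14 lines: qmi tgo uablg mxp gixg fglet hwe fycj snne fnp wcr vxgd iiov babh
Hunk 5: at line 11 remove [vxgd,iiov] add [roa,vbs,otfe] -> 15 lines: qmi tgo uablg mxp gixg fglet hwe fycj snne fnp wcr roa vbs otfe babh
Hunk 6: at line 3 remove [gixg] add [wnwg] -> 15 lines: qmi tgo uablg mxp wnwg fglet hwe fycj snne fnp wcr roa vbs otfe babh
Final line count: 15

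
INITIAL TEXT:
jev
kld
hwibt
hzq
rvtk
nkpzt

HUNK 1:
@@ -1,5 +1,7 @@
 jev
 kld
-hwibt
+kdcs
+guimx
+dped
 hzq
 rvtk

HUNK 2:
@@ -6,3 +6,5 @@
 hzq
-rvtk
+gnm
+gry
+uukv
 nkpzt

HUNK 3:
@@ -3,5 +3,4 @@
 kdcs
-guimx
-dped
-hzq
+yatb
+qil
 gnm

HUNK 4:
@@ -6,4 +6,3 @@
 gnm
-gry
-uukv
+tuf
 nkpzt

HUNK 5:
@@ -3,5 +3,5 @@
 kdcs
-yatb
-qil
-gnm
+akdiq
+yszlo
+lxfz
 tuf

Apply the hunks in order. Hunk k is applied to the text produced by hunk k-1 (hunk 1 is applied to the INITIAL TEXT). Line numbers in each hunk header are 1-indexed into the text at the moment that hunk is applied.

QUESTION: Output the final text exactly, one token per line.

Hunk 1: at line 1 remove [hwibt] add [kdcs,guimx,dped] -> 8 lines: jev kld kdcs guimx dped hzq rvtk nkpzt
Hunk 2: at line 6 remove [rvtk] add [gnm,gry,uukv] -> 10 lines: jev kld kdcs guimx dped hzq gnm gry uukv nkpzt
Hunk 3: at line 3 remove [guimx,dped,hzq] add [yatb,qil] -> 9 lines: jev kld kdcs yatb qil gnm gry uukv nkpzt
Hunk 4: at line 6 remove [gry,uukv] add [tuf] -> 8 lines: jev kld kdcs yatb qil gnm tuf nkpzt
Hunk 5: at line 3 remove [yatb,qil,gnm] add [akdiq,yszlo,lxfz] -> 8 lines: jev kld kdcs akdiq yszlo lxfz tuf nkpzt

Answer: jev
kld
kdcs
akdiq
yszlo
lxfz
tuf
nkpzt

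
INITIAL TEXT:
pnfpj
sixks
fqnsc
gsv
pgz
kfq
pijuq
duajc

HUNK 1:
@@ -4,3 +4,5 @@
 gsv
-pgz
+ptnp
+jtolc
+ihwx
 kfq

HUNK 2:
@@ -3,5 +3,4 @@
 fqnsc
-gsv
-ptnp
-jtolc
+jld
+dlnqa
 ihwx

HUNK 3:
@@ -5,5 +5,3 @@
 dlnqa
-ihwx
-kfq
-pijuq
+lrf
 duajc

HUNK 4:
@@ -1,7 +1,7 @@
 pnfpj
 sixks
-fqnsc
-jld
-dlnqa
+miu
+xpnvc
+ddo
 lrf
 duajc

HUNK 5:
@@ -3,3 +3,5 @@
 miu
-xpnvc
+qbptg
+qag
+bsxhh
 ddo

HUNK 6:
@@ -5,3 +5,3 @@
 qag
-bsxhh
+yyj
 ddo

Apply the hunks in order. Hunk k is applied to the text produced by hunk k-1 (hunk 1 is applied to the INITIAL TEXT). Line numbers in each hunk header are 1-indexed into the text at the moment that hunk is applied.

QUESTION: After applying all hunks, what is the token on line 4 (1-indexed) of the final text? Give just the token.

Answer: qbptg

Derivation:
Hunk 1: at line 4 remove [pgz] add [ptnp,jtolc,ihwx] -> 10 lines: pnfpj sixks fqnsc gsv ptnp jtolc ihwx kfq pijuq duajc
Hunk 2: at line 3 remove [gsv,ptnp,jtolc] add [jld,dlnqa] -> 9 lines: pnfpj sixks fqnsc jld dlnqa ihwx kfq pijuq duajc
Hunk 3: at line 5 remove [ihwx,kfq,pijuq] add [lrf] -> 7 lines: pnfpj sixks fqnsc jld dlnqa lrf duajc
Hunk 4: at line 1 remove [fqnsc,jld,dlnqa] add [miu,xpnvc,ddo] -> 7 lines: pnfpj sixks miu xpnvc ddo lrf duajc
Hunk 5: at line 3 remove [xpnvc] add [qbptg,qag,bsxhh] -> 9 lines: pnfpj sixks miu qbptg qag bsxhh ddo lrf duajc
Hunk 6: at line 5 remove [bsxhh] add [yyj] -> 9 lines: pnfpj sixks miu qbptg qag yyj ddo lrf duajc
Final line 4: qbptg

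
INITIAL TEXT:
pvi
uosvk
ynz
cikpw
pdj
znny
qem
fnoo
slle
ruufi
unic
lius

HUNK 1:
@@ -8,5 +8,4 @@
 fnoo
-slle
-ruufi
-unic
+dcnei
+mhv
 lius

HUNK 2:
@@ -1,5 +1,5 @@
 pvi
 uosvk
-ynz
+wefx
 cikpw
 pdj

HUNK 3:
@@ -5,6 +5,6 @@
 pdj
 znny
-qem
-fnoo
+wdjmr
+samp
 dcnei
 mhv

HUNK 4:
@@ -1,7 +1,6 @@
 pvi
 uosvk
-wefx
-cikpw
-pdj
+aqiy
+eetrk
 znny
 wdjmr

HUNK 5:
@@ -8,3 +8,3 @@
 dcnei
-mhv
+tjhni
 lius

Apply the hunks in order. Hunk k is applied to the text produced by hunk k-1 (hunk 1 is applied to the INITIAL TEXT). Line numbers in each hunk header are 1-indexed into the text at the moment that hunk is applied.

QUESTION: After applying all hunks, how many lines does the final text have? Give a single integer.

Answer: 10

Derivation:
Hunk 1: at line 8 remove [slle,ruufi,unic] add [dcnei,mhv] -> 11 lines: pvi uosvk ynz cikpw pdj znny qem fnoo dcnei mhv lius
Hunk 2: at line 1 remove [ynz] add [wefx] -> 11 lines: pvi uosvk wefx cikpw pdj znny qem fnoo dcnei mhv lius
Hunk 3: at line 5 remove [qem,fnoo] add [wdjmr,samp] -> 11 lines: pvi uosvk wefx cikpw pdj znny wdjmr samp dcnei mhv lius
Hunk 4: at line 1 remove [wefx,cikpw,pdj] add [aqiy,eetrk] -> 10 lines: pvi uosvk aqiy eetrk znny wdjmr samp dcnei mhv lius
Hunk 5: at line 8 remove [mhv] add [tjhni] -> 10 lines: pvi uosvk aqiy eetrk znny wdjmr samp dcnei tjhni lius
Final line count: 10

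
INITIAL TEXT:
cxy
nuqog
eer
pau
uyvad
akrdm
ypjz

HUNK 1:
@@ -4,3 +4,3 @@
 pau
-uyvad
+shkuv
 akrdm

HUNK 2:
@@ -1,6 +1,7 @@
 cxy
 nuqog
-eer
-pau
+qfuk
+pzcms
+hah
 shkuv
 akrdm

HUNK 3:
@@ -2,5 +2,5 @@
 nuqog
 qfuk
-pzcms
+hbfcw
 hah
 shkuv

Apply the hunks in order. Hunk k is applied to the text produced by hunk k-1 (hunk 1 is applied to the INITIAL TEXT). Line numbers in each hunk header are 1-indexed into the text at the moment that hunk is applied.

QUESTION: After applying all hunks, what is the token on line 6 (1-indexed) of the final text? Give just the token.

Answer: shkuv

Derivation:
Hunk 1: at line 4 remove [uyvad] add [shkuv] -> 7 lines: cxy nuqog eer pau shkuv akrdm ypjz
Hunk 2: at line 1 remove [eer,pau] add [qfuk,pzcms,hah] -> 8 lines: cxy nuqog qfuk pzcms hah shkuv akrdm ypjz
Hunk 3: at line 2 remove [pzcms] add [hbfcw] -> 8 lines: cxy nuqog qfuk hbfcw hah shkuv akrdm ypjz
Final line 6: shkuv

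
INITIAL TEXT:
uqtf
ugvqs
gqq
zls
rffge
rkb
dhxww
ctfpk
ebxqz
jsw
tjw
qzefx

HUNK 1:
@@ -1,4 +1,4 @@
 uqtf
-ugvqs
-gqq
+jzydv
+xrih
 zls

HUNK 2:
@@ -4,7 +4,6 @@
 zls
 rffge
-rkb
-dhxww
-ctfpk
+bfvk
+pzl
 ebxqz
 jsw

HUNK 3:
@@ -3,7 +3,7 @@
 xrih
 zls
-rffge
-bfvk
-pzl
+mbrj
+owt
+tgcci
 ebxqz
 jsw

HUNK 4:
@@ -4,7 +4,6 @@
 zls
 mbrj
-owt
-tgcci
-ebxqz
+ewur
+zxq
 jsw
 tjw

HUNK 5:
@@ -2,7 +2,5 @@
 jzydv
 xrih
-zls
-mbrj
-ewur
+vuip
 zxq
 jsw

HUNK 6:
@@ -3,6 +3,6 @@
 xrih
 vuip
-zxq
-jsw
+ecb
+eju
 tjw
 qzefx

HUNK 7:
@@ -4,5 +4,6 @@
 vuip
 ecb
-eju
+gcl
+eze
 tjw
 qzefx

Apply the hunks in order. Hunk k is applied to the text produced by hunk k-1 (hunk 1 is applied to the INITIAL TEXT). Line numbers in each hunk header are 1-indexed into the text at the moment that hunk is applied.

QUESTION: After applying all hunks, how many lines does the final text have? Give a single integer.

Answer: 9

Derivation:
Hunk 1: at line 1 remove [ugvqs,gqq] add [jzydv,xrih] -> 12 lines: uqtf jzydv xrih zls rffge rkb dhxww ctfpk ebxqz jsw tjw qzefx
Hunk 2: at line 4 remove [rkb,dhxww,ctfpk] add [bfvk,pzl] -> 11 lines: uqtf jzydv xrih zls rffge bfvk pzl ebxqz jsw tjw qzefx
Hunk 3: at line 3 remove [rffge,bfvk,pzl] add [mbrj,owt,tgcci] -> 11 lines: uqtf jzydv xrih zls mbrj owt tgcci ebxqz jsw tjw qzefx
Hunk 4: at line 4 remove [owt,tgcci,ebxqz] add [ewur,zxq] -> 10 lines: uqtf jzydv xrih zls mbrj ewur zxq jsw tjw qzefx
Hunk 5: at line 2 remove [zls,mbrj,ewur] add [vuip] -> 8 lines: uqtf jzydv xrih vuip zxq jsw tjw qzefx
Hunk 6: at line 3 remove [zxq,jsw] add [ecb,eju] -> 8 lines: uqtf jzydv xrih vuip ecb eju tjw qzefx
Hunk 7: at line 4 remove [eju] add [gcl,eze] -> 9 lines: uqtf jzydv xrih vuip ecb gcl eze tjw qzefx
Final line count: 9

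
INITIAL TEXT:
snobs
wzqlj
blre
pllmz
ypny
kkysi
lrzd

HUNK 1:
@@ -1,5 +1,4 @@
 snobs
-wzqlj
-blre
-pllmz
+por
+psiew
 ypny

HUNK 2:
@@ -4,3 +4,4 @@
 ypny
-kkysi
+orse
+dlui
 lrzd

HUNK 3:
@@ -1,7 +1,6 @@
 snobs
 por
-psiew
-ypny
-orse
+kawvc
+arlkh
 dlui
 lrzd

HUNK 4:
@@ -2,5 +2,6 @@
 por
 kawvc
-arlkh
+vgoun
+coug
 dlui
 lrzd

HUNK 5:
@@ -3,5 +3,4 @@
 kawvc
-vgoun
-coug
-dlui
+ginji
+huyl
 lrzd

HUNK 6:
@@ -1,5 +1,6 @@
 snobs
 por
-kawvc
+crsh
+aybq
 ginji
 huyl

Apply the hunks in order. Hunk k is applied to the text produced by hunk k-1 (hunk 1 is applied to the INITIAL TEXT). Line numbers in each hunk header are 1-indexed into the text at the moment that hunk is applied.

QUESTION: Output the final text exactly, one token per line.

Answer: snobs
por
crsh
aybq
ginji
huyl
lrzd

Derivation:
Hunk 1: at line 1 remove [wzqlj,blre,pllmz] add [por,psiew] -> 6 lines: snobs por psiew ypny kkysi lrzd
Hunk 2: at line 4 remove [kkysi] add [orse,dlui] -> 7 lines: snobs por psiew ypny orse dlui lrzd
Hunk 3: at line 1 remove [psiew,ypny,orse] add [kawvc,arlkh] -> 6 lines: snobs por kawvc arlkh dlui lrzd
Hunk 4: at line 2 remove [arlkh] add [vgoun,coug] -> 7 lines: snobs por kawvc vgoun coug dlui lrzd
Hunk 5: at line 3 remove [vgoun,coug,dlui] add [ginji,huyl] -> 6 lines: snobs por kawvc ginji huyl lrzd
Hunk 6: at line 1 remove [kawvc] add [crsh,aybq] -> 7 lines: snobs por crsh aybq ginji huyl lrzd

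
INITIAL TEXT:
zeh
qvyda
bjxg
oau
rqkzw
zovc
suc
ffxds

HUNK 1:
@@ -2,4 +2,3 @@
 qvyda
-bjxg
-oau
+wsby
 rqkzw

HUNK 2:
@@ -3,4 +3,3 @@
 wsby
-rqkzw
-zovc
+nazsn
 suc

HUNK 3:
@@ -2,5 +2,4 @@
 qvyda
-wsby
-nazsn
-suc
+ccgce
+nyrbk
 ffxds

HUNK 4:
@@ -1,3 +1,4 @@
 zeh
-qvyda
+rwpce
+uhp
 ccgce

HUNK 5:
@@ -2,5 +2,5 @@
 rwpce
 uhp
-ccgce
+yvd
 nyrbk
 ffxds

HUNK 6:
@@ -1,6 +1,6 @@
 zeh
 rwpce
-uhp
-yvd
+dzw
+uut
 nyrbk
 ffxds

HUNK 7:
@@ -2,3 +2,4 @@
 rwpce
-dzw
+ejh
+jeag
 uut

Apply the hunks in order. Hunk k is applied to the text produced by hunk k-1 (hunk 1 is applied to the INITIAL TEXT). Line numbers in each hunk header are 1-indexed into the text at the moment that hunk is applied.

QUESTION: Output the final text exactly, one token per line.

Hunk 1: at line 2 remove [bjxg,oau] add [wsby] -> 7 lines: zeh qvyda wsby rqkzw zovc suc ffxds
Hunk 2: at line 3 remove [rqkzw,zovc] add [nazsn] -> 6 lines: zeh qvyda wsby nazsn suc ffxds
Hunk 3: at line 2 remove [wsby,nazsn,suc] add [ccgce,nyrbk] -> 5 lines: zeh qvyda ccgce nyrbk ffxds
Hunk 4: at line 1 remove [qvyda] add [rwpce,uhp] -> 6 lines: zeh rwpce uhp ccgce nyrbk ffxds
Hunk 5: at line 2 remove [ccgce] add [yvd] -> 6 lines: zeh rwpce uhp yvd nyrbk ffxds
Hunk 6: at line 1 remove [uhp,yvd] add [dzw,uut] -> 6 lines: zeh rwpce dzw uut nyrbk ffxds
Hunk 7: at line 2 remove [dzw] add [ejh,jeag] -> 7 lines: zeh rwpce ejh jeag uut nyrbk ffxds

Answer: zeh
rwpce
ejh
jeag
uut
nyrbk
ffxds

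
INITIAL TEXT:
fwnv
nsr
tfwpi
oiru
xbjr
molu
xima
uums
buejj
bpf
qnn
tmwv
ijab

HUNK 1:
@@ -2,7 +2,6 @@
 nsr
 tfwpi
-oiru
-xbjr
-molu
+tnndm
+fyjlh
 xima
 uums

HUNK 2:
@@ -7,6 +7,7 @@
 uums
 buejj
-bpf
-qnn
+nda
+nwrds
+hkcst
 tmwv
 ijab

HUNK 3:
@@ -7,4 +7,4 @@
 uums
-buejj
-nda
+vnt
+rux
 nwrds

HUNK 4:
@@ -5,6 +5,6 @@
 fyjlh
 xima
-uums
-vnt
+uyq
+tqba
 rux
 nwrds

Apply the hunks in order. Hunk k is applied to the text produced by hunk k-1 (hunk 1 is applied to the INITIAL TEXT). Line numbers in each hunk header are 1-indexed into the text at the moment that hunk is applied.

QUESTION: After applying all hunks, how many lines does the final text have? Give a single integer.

Hunk 1: at line 2 remove [oiru,xbjr,molu] add [tnndm,fyjlh] -> 12 lines: fwnv nsr tfwpi tnndm fyjlh xima uums buejj bpf qnn tmwv ijab
Hunk 2: at line 7 remove [bpf,qnn] add [nda,nwrds,hkcst] -> 13 lines: fwnv nsr tfwpi tnndm fyjlh xima uums buejj nda nwrds hkcst tmwv ijab
Hunk 3: at line 7 remove [buejj,nda] add [vnt,rux] -> 13 lines: fwnv nsr tfwpi tnndm fyjlh xima uums vnt rux nwrds hkcst tmwv ijab
Hunk 4: at line 5 remove [uums,vnt] add [uyq,tqba] -> 13 lines: fwnv nsr tfwpi tnndm fyjlh xima uyq tqba rux nwrds hkcst tmwv ijab
Final line count: 13

Answer: 13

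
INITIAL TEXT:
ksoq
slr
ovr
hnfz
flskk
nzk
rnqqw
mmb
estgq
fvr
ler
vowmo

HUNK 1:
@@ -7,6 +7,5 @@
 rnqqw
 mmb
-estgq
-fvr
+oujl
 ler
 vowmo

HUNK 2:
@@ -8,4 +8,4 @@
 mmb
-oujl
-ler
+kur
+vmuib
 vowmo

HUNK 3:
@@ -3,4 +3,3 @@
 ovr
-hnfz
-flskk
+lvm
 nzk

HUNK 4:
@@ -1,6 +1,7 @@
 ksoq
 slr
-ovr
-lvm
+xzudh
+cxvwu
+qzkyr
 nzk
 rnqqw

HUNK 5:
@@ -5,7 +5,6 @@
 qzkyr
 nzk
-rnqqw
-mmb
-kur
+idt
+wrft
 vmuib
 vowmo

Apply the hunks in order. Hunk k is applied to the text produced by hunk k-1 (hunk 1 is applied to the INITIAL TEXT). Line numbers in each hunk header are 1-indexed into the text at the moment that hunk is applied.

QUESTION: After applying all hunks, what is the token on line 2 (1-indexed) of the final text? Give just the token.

Answer: slr

Derivation:
Hunk 1: at line 7 remove [estgq,fvr] add [oujl] -> 11 lines: ksoq slr ovr hnfz flskk nzk rnqqw mmb oujl ler vowmo
Hunk 2: at line 8 remove [oujl,ler] add [kur,vmuib] -> 11 lines: ksoq slr ovr hnfz flskk nzk rnqqw mmb kur vmuib vowmo
Hunk 3: at line 3 remove [hnfz,flskk] add [lvm] -> 10 lines: ksoq slr ovr lvm nzk rnqqw mmb kur vmuib vowmo
Hunk 4: at line 1 remove [ovr,lvm] add [xzudh,cxvwu,qzkyr] -> 11 lines: ksoq slr xzudh cxvwu qzkyr nzk rnqqw mmb kur vmuib vowmo
Hunk 5: at line 5 remove [rnqqw,mmb,kur] add [idt,wrft] -> 10 lines: ksoq slr xzudh cxvwu qzkyr nzk idt wrft vmuib vowmo
Final line 2: slr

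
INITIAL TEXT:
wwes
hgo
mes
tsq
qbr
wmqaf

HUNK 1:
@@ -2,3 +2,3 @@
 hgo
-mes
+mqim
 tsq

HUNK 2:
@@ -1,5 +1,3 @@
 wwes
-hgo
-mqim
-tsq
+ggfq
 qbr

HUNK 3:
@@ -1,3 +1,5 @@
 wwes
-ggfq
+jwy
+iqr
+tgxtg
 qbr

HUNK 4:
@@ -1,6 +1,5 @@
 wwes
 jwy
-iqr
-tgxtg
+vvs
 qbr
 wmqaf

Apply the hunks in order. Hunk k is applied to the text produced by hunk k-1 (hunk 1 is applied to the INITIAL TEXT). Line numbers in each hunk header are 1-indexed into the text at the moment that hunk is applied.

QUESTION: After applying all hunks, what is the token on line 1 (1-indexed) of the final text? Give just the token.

Hunk 1: at line 2 remove [mes] add [mqim] -> 6 lines: wwes hgo mqim tsq qbr wmqaf
Hunk 2: at line 1 remove [hgo,mqim,tsq] add [ggfq] -> 4 lines: wwes ggfq qbr wmqaf
Hunk 3: at line 1 remove [ggfq] add [jwy,iqr,tgxtg] -> 6 lines: wwes jwy iqr tgxtg qbr wmqaf
Hunk 4: at line 1 remove [iqr,tgxtg] add [vvs] -> 5 lines: wwes jwy vvs qbr wmqaf
Final line 1: wwes

Answer: wwes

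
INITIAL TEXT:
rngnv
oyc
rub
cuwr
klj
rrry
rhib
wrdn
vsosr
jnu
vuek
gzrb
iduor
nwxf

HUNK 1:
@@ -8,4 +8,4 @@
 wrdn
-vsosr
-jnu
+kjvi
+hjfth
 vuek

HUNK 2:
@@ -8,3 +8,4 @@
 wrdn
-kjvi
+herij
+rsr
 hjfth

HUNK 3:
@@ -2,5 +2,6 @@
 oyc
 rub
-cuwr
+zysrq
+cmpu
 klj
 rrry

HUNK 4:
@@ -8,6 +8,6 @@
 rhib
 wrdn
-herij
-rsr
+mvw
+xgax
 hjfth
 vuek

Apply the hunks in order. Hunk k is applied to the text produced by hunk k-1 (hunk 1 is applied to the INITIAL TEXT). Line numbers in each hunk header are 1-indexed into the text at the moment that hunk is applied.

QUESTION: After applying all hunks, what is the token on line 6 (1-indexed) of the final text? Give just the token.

Hunk 1: at line 8 remove [vsosr,jnu] add [kjvi,hjfth] -> 14 lines: rngnv oyc rub cuwr klj rrry rhib wrdn kjvi hjfth vuek gzrb iduor nwxf
Hunk 2: at line 8 remove [kjvi] add [herij,rsr] -> 15 lines: rngnv oyc rub cuwr klj rrry rhib wrdn herij rsr hjfth vuek gzrb iduor nwxf
Hunk 3: at line 2 remove [cuwr] add [zysrq,cmpu] -> 16 lines: rngnv oyc rub zysrq cmpu klj rrry rhib wrdn herij rsr hjfth vuek gzrb iduor nwxf
Hunk 4: at line 8 remove [herij,rsr] add [mvw,xgax] -> 16 lines: rngnv oyc rub zysrq cmpu klj rrry rhib wrdn mvw xgax hjfth vuek gzrb iduor nwxf
Final line 6: klj

Answer: klj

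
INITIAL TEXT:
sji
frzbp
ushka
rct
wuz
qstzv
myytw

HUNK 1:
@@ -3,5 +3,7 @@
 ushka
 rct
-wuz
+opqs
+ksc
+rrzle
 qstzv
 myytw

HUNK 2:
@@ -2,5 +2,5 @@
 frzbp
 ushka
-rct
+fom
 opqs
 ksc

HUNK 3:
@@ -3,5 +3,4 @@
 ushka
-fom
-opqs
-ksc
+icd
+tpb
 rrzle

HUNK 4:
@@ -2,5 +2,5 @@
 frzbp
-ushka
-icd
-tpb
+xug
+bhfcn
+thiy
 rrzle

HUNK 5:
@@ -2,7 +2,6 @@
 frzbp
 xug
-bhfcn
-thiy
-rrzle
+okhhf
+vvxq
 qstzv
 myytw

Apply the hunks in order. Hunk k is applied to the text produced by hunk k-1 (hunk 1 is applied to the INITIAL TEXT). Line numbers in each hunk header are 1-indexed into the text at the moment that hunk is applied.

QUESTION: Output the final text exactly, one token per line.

Hunk 1: at line 3 remove [wuz] add [opqs,ksc,rrzle] -> 9 lines: sji frzbp ushka rct opqs ksc rrzle qstzv myytw
Hunk 2: at line 2 remove [rct] add [fom] -> 9 lines: sji frzbp ushka fom opqs ksc rrzle qstzv myytw
Hunk 3: at line 3 remove [fom,opqs,ksc] add [icd,tpb] -> 8 lines: sji frzbp ushka icd tpb rrzle qstzv myytw
Hunk 4: at line 2 remove [ushka,icd,tpb] add [xug,bhfcn,thiy] -> 8 lines: sji frzbp xug bhfcn thiy rrzle qstzv myytw
Hunk 5: at line 2 remove [bhfcn,thiy,rrzle] add [okhhf,vvxq] -> 7 lines: sji frzbp xug okhhf vvxq qstzv myytw

Answer: sji
frzbp
xug
okhhf
vvxq
qstzv
myytw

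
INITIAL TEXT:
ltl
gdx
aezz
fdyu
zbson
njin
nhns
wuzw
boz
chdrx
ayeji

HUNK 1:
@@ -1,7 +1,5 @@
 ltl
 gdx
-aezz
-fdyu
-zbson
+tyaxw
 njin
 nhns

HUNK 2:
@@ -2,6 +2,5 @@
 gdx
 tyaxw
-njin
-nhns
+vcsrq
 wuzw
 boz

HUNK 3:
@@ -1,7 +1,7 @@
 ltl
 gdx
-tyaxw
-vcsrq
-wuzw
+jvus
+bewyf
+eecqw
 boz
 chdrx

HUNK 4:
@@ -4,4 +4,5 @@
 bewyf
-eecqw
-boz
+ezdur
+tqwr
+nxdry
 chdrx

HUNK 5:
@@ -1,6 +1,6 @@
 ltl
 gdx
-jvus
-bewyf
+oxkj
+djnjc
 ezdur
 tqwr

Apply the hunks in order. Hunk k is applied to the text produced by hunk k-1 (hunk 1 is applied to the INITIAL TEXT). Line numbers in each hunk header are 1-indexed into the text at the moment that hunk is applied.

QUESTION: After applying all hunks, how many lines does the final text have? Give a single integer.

Hunk 1: at line 1 remove [aezz,fdyu,zbson] add [tyaxw] -> 9 lines: ltl gdx tyaxw njin nhns wuzw boz chdrx ayeji
Hunk 2: at line 2 remove [njin,nhns] add [vcsrq] -> 8 lines: ltl gdx tyaxw vcsrq wuzw boz chdrx ayeji
Hunk 3: at line 1 remove [tyaxw,vcsrq,wuzw] add [jvus,bewyf,eecqw] -> 8 lines: ltl gdx jvus bewyf eecqw boz chdrx ayeji
Hunk 4: at line 4 remove [eecqw,boz] add [ezdur,tqwr,nxdry] -> 9 lines: ltl gdx jvus bewyf ezdur tqwr nxdry chdrx ayeji
Hunk 5: at line 1 remove [jvus,bewyf] add [oxkj,djnjc] -> 9 lines: ltl gdx oxkj djnjc ezdur tqwr nxdry chdrx ayeji
Final line count: 9

Answer: 9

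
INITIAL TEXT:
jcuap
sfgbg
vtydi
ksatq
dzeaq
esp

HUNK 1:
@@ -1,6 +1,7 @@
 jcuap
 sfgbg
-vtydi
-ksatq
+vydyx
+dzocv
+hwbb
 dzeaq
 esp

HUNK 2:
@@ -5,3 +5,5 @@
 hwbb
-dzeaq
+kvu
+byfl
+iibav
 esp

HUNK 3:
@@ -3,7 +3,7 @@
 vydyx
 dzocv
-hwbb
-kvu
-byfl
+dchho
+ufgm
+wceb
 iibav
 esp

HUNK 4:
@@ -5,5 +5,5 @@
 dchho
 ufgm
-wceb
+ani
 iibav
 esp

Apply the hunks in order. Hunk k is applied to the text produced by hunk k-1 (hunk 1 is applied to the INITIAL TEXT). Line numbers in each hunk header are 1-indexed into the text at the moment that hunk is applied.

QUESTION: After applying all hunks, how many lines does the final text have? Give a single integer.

Answer: 9

Derivation:
Hunk 1: at line 1 remove [vtydi,ksatq] add [vydyx,dzocv,hwbb] -> 7 lines: jcuap sfgbg vydyx dzocv hwbb dzeaq esp
Hunk 2: at line 5 remove [dzeaq] add [kvu,byfl,iibav] -> 9 lines: jcuap sfgbg vydyx dzocv hwbb kvu byfl iibav esp
Hunk 3: at line 3 remove [hwbb,kvu,byfl] add [dchho,ufgm,wceb] -> 9 lines: jcuap sfgbg vydyx dzocv dchho ufgm wceb iibav esp
Hunk 4: at line 5 remove [wceb] add [ani] -> 9 lines: jcuap sfgbg vydyx dzocv dchho ufgm ani iibav esp
Final line count: 9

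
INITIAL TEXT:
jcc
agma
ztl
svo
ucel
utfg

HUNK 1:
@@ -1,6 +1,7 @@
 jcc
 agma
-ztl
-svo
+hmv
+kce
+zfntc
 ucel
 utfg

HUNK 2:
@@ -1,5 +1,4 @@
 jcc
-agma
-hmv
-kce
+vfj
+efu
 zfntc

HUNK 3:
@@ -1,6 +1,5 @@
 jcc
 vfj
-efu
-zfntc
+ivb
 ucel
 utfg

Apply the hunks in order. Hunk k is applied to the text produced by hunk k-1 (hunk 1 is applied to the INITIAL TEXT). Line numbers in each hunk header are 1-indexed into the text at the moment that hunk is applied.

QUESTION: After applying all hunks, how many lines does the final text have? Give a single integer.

Hunk 1: at line 1 remove [ztl,svo] add [hmv,kce,zfntc] -> 7 lines: jcc agma hmv kce zfntc ucel utfg
Hunk 2: at line 1 remove [agma,hmv,kce] add [vfj,efu] -> 6 lines: jcc vfj efu zfntc ucel utfg
Hunk 3: at line 1 remove [efu,zfntc] add [ivb] -> 5 lines: jcc vfj ivb ucel utfg
Final line count: 5

Answer: 5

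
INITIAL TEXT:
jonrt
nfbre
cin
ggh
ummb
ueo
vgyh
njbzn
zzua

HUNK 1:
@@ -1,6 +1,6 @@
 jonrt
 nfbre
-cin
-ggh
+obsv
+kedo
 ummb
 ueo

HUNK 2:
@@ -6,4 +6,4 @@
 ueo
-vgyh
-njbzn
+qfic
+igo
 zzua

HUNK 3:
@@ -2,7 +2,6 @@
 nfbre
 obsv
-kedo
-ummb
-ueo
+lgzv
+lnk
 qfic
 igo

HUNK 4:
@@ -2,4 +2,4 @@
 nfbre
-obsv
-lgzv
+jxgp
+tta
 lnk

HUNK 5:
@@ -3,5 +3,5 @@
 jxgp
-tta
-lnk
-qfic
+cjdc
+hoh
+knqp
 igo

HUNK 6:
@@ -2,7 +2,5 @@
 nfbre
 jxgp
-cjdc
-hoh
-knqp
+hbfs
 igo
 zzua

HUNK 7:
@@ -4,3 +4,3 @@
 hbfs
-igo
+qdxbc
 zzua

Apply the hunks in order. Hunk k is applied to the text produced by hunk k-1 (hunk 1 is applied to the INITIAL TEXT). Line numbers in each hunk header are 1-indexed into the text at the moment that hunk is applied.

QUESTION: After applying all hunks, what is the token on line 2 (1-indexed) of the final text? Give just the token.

Answer: nfbre

Derivation:
Hunk 1: at line 1 remove [cin,ggh] add [obsv,kedo] -> 9 lines: jonrt nfbre obsv kedo ummb ueo vgyh njbzn zzua
Hunk 2: at line 6 remove [vgyh,njbzn] add [qfic,igo] -> 9 lines: jonrt nfbre obsv kedo ummb ueo qfic igo zzua
Hunk 3: at line 2 remove [kedo,ummb,ueo] add [lgzv,lnk] -> 8 lines: jonrt nfbre obsv lgzv lnk qfic igo zzua
Hunk 4: at line 2 remove [obsv,lgzv] add [jxgp,tta] -> 8 lines: jonrt nfbre jxgp tta lnk qfic igo zzua
Hunk 5: at line 3 remove [tta,lnk,qfic] add [cjdc,hoh,knqp] -> 8 lines: jonrt nfbre jxgp cjdc hoh knqp igo zzua
Hunk 6: at line 2 remove [cjdc,hoh,knqp] add [hbfs] -> 6 lines: jonrt nfbre jxgp hbfs igo zzua
Hunk 7: at line 4 remove [igo] add [qdxbc] -> 6 lines: jonrt nfbre jxgp hbfs qdxbc zzua
Final line 2: nfbre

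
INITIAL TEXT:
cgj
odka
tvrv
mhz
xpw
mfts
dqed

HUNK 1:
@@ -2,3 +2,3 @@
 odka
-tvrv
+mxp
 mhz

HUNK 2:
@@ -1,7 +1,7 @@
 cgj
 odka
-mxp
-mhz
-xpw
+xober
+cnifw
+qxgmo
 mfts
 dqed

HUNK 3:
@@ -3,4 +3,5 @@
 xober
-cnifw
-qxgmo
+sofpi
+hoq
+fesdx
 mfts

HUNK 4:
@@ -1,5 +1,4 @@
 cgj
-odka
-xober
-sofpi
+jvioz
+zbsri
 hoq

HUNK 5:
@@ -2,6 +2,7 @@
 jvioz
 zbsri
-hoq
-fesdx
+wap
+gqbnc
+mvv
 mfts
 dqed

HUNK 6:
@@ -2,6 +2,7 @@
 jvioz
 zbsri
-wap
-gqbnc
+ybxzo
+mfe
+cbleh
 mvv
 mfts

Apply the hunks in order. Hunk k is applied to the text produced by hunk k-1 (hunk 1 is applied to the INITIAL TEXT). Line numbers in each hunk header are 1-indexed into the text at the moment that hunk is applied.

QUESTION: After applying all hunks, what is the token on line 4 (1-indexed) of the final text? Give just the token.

Hunk 1: at line 2 remove [tvrv] add [mxp] -> 7 lines: cgj odka mxp mhz xpw mfts dqed
Hunk 2: at line 1 remove [mxp,mhz,xpw] add [xober,cnifw,qxgmo] -> 7 lines: cgj odka xober cnifw qxgmo mfts dqed
Hunk 3: at line 3 remove [cnifw,qxgmo] add [sofpi,hoq,fesdx] -> 8 lines: cgj odka xober sofpi hoq fesdx mfts dqed
Hunk 4: at line 1 remove [odka,xober,sofpi] add [jvioz,zbsri] -> 7 lines: cgj jvioz zbsri hoq fesdx mfts dqed
Hunk 5: at line 2 remove [hoq,fesdx] add [wap,gqbnc,mvv] -> 8 lines: cgj jvioz zbsri wap gqbnc mvv mfts dqed
Hunk 6: at line 2 remove [wap,gqbnc] add [ybxzo,mfe,cbleh] -> 9 lines: cgj jvioz zbsri ybxzo mfe cbleh mvv mfts dqed
Final line 4: ybxzo

Answer: ybxzo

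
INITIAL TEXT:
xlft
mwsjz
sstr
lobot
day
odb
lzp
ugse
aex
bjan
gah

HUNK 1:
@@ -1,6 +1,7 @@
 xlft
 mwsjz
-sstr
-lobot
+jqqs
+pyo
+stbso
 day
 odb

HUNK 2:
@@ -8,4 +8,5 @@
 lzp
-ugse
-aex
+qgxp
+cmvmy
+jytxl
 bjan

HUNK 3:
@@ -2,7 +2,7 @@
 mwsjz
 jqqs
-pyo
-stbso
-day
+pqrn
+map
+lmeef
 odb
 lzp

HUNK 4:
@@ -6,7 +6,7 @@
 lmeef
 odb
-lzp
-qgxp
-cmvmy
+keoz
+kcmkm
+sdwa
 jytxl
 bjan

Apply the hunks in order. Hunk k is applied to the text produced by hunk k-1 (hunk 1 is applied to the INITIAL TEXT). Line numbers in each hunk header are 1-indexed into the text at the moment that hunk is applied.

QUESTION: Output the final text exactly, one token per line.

Answer: xlft
mwsjz
jqqs
pqrn
map
lmeef
odb
keoz
kcmkm
sdwa
jytxl
bjan
gah

Derivation:
Hunk 1: at line 1 remove [sstr,lobot] add [jqqs,pyo,stbso] -> 12 lines: xlft mwsjz jqqs pyo stbso day odb lzp ugse aex bjan gah
Hunk 2: at line 8 remove [ugse,aex] add [qgxp,cmvmy,jytxl] -> 13 lines: xlft mwsjz jqqs pyo stbso day odb lzp qgxp cmvmy jytxl bjan gah
Hunk 3: at line 2 remove [pyo,stbso,day] add [pqrn,map,lmeef] -> 13 lines: xlft mwsjz jqqs pqrn map lmeef odb lzp qgxp cmvmy jytxl bjan gah
Hunk 4: at line 6 remove [lzp,qgxp,cmvmy] add [keoz,kcmkm,sdwa] -> 13 lines: xlft mwsjz jqqs pqrn map lmeef odb keoz kcmkm sdwa jytxl bjan gah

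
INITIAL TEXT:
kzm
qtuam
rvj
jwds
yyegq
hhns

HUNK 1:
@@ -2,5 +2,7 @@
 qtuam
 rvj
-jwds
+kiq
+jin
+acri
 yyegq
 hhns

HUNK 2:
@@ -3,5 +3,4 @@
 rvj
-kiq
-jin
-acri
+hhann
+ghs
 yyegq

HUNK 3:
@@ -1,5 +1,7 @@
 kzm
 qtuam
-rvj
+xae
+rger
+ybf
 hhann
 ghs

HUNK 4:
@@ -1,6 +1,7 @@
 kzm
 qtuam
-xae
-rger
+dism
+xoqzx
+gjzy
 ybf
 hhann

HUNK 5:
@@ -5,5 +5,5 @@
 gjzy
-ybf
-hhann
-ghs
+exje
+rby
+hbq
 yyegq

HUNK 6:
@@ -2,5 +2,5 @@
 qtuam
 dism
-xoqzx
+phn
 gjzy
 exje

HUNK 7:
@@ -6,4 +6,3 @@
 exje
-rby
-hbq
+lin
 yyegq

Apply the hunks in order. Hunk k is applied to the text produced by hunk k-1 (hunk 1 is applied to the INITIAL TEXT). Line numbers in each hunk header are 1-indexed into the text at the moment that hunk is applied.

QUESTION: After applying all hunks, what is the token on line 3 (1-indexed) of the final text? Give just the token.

Answer: dism

Derivation:
Hunk 1: at line 2 remove [jwds] add [kiq,jin,acri] -> 8 lines: kzm qtuam rvj kiq jin acri yyegq hhns
Hunk 2: at line 3 remove [kiq,jin,acri] add [hhann,ghs] -> 7 lines: kzm qtuam rvj hhann ghs yyegq hhns
Hunk 3: at line 1 remove [rvj] add [xae,rger,ybf] -> 9 lines: kzm qtuam xae rger ybf hhann ghs yyegq hhns
Hunk 4: at line 1 remove [xae,rger] add [dism,xoqzx,gjzy] -> 10 lines: kzm qtuam dism xoqzx gjzy ybf hhann ghs yyegq hhns
Hunk 5: at line 5 remove [ybf,hhann,ghs] add [exje,rby,hbq] -> 10 lines: kzm qtuam dism xoqzx gjzy exje rby hbq yyegq hhns
Hunk 6: at line 2 remove [xoqzx] add [phn] -> 10 lines: kzm qtuam dism phn gjzy exje rby hbq yyegq hhns
Hunk 7: at line 6 remove [rby,hbq] add [lin] -> 9 lines: kzm qtuam dism phn gjzy exje lin yyegq hhns
Final line 3: dism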